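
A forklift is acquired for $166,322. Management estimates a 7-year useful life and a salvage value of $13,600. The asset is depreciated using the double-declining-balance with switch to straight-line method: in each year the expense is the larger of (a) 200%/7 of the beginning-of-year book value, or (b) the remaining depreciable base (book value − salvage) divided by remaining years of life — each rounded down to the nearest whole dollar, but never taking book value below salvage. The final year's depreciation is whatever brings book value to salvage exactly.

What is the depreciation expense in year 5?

Depreciable base = $166,322 − $13,600 = $152,722.
Year 1: DB = ⌊$166,322 × 200%/7⌋ = $47,520; SL = ⌊$152,722/7⌋ = $21,817 → take DB $47,520. Book value $118,802.
Year 2: DB = ⌊$118,802 × 200%/7⌋ = $33,943; SL = ⌊$105,202/6⌋ = $17,533 → take DB $33,943. Book value $84,859.
Year 3: DB = ⌊$84,859 × 200%/7⌋ = $24,245; SL = ⌊$71,259/5⌋ = $14,251 → take DB $24,245. Book value $60,614.
Year 4: DB = ⌊$60,614 × 200%/7⌋ = $17,318; SL = ⌊$47,014/4⌋ = $11,753 → take DB $17,318. Book value $43,296.
Year 5: DB = ⌊$43,296 × 200%/7⌋ = $12,370; SL = ⌊$29,696/3⌋ = $9,898 → take DB $12,370. Book value $30,926.

$12,370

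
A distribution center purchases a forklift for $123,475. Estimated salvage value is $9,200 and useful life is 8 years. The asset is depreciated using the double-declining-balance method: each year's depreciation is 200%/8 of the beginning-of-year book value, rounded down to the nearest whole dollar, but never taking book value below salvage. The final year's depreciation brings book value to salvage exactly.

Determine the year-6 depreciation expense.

Depreciable base = $123,475 − $9,200 = $114,275.
Year 1: ⌊$123,475 × 200%/8⌋ = $30,868. Book value $92,607.
Year 2: ⌊$92,607 × 200%/8⌋ = $23,151. Book value $69,456.
Year 3: ⌊$69,456 × 200%/8⌋ = $17,364. Book value $52,092.
Year 4: ⌊$52,092 × 200%/8⌋ = $13,023. Book value $39,069.
Year 5: ⌊$39,069 × 200%/8⌋ = $9,767. Book value $29,302.
Year 6: ⌊$29,302 × 200%/8⌋ = $7,325. Book value $21,977.

$7,325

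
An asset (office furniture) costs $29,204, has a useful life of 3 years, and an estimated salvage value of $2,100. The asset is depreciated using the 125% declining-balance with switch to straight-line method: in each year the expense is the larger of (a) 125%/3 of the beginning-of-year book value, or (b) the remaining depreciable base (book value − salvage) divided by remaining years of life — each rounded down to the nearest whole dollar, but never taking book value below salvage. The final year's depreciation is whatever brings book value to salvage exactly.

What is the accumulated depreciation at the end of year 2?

$19,636

Depreciable base = $29,204 − $2,100 = $27,104.
Year 1: DB = ⌊$29,204 × 125%/3⌋ = $12,168; SL = ⌊$27,104/3⌋ = $9,034 → take DB $12,168. Book value $17,036.
Year 2: DB = ⌊$17,036 × 125%/3⌋ = $7,098; SL = ⌊$14,936/2⌋ = $7,468 → take SL $7,468. Book value $9,568.
Accumulated through year 2 = $29,204 − $9,568 = $19,636.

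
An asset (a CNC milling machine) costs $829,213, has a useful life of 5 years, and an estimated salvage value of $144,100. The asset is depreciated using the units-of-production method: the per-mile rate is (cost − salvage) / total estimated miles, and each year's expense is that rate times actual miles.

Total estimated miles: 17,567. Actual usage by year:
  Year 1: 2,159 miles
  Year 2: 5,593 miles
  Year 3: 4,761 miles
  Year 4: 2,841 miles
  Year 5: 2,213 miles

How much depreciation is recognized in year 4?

$110,799

Depreciable base = $829,213 − $144,100 = $685,113.
Rate = $685,113 / 17,567 miles = $39 per mile.
Year 1: 2,159 × $39 = $84,201. Book value $745,012.
Year 2: 5,593 × $39 = $218,127. Book value $526,885.
Year 3: 4,761 × $39 = $185,679. Book value $341,206.
Year 4: 2,841 × $39 = $110,799. Book value $230,407.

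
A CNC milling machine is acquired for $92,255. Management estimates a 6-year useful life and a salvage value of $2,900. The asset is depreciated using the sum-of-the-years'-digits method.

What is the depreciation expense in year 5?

Depreciable base = $92,255 − $2,900 = $89,355.
Sum of the years' digits = 6+5+4+3+2+1 = 21.
Year 1: $89,355 × 6/21 = $25,530. Book value $66,725.
Year 2: $89,355 × 5/21 = $21,275. Book value $45,450.
Year 3: $89,355 × 4/21 = $17,020. Book value $28,430.
Year 4: $89,355 × 3/21 = $12,765. Book value $15,665.
Year 5: $89,355 × 2/21 = $8,510. Book value $7,155.

$8,510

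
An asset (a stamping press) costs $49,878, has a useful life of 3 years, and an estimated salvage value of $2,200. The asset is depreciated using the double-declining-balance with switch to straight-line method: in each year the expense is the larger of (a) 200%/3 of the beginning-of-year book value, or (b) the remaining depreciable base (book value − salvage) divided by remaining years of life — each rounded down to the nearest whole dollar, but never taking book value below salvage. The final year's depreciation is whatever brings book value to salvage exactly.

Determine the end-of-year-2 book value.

Depreciable base = $49,878 − $2,200 = $47,678.
Year 1: DB = ⌊$49,878 × 200%/3⌋ = $33,252; SL = ⌊$47,678/3⌋ = $15,892 → take DB $33,252. Book value $16,626.
Year 2: DB = ⌊$16,626 × 200%/3⌋ = $11,084; SL = ⌊$14,426/2⌋ = $7,213 → take DB $11,084. Book value $5,542.

$5,542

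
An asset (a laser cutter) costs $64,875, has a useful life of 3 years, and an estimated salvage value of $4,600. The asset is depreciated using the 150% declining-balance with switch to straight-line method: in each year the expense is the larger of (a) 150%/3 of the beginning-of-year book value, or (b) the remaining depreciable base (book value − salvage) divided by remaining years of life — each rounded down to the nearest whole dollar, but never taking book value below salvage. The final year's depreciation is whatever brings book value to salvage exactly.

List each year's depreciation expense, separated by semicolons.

Depreciable base = $64,875 − $4,600 = $60,275.
Year 1: DB = ⌊$64,875 × 150%/3⌋ = $32,437; SL = ⌊$60,275/3⌋ = $20,091 → take DB $32,437. Book value $32,438.
Year 2: DB = ⌊$32,438 × 150%/3⌋ = $16,219; SL = ⌊$27,838/2⌋ = $13,919 → take DB $16,219. Book value $16,219.
Year 3 (final): $16,219 − $4,600 = $11,619. Book value $4,600.

$32,437; $16,219; $11,619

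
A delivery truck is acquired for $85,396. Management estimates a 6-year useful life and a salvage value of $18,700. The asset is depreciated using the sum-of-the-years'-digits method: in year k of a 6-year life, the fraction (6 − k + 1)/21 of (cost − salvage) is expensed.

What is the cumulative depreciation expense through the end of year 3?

Depreciable base = $85,396 − $18,700 = $66,696.
Sum of the years' digits = 6+5+4+3+2+1 = 21.
Year 1: $66,696 × 6/21 = $19,056. Book value $66,340.
Year 2: $66,696 × 5/21 = $15,880. Book value $50,460.
Year 3: $66,696 × 4/21 = $12,704. Book value $37,756.
Accumulated through year 3 = $85,396 − $37,756 = $47,640.

$47,640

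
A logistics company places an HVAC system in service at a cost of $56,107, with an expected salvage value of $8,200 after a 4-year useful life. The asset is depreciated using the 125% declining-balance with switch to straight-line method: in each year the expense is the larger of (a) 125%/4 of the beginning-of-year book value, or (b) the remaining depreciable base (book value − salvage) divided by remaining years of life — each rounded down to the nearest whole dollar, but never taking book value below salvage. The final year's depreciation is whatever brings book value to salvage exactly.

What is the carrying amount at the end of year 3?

$17,360

Depreciable base = $56,107 − $8,200 = $47,907.
Year 1: DB = ⌊$56,107 × 125%/4⌋ = $17,533; SL = ⌊$47,907/4⌋ = $11,976 → take DB $17,533. Book value $38,574.
Year 2: DB = ⌊$38,574 × 125%/4⌋ = $12,054; SL = ⌊$30,374/3⌋ = $10,124 → take DB $12,054. Book value $26,520.
Year 3: DB = ⌊$26,520 × 125%/4⌋ = $8,287; SL = ⌊$18,320/2⌋ = $9,160 → take SL $9,160. Book value $17,360.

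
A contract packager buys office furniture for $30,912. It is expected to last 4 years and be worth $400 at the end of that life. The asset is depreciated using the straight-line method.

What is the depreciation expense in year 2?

$7,628

Depreciable base = $30,912 − $400 = $30,512.
Annual expense = $30,512 / 4 = $7,628.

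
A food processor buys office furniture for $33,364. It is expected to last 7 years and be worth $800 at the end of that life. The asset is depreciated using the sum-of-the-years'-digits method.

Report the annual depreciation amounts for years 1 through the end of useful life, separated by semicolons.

Depreciable base = $33,364 − $800 = $32,564.
Sum of the years' digits = 7+6+5+4+3+2+1 = 28.
Year 1: $32,564 × 7/28 = $8,141. Book value $25,223.
Year 2: $32,564 × 6/28 = $6,978. Book value $18,245.
Year 3: $32,564 × 5/28 = $5,815. Book value $12,430.
Year 4: $32,564 × 4/28 = $4,652. Book value $7,778.
Year 5: $32,564 × 3/28 = $3,489. Book value $4,289.
Year 6: $32,564 × 2/28 = $2,326. Book value $1,963.
Year 7: $32,564 × 1/28 = $1,163. Book value $800.

$8,141; $6,978; $5,815; $4,652; $3,489; $2,326; $1,163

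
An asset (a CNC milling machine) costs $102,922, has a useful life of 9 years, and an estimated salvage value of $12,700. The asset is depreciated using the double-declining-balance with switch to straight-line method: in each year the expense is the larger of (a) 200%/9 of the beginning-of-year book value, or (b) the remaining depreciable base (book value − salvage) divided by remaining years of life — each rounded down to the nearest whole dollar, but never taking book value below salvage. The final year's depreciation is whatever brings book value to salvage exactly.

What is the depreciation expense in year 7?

Depreciable base = $102,922 − $12,700 = $90,222.
Year 1: DB = ⌊$102,922 × 200%/9⌋ = $22,871; SL = ⌊$90,222/9⌋ = $10,024 → take DB $22,871. Book value $80,051.
Year 2: DB = ⌊$80,051 × 200%/9⌋ = $17,789; SL = ⌊$67,351/8⌋ = $8,418 → take DB $17,789. Book value $62,262.
Year 3: DB = ⌊$62,262 × 200%/9⌋ = $13,836; SL = ⌊$49,562/7⌋ = $7,080 → take DB $13,836. Book value $48,426.
Year 4: DB = ⌊$48,426 × 200%/9⌋ = $10,761; SL = ⌊$35,726/6⌋ = $5,954 → take DB $10,761. Book value $37,665.
Year 5: DB = ⌊$37,665 × 200%/9⌋ = $8,370; SL = ⌊$24,965/5⌋ = $4,993 → take DB $8,370. Book value $29,295.
Year 6: DB = ⌊$29,295 × 200%/9⌋ = $6,510; SL = ⌊$16,595/4⌋ = $4,148 → take DB $6,510. Book value $22,785.
Year 7: DB = ⌊$22,785 × 200%/9⌋ = $5,063; SL = ⌊$10,085/3⌋ = $3,361 → take DB $5,063. Book value $17,722.

$5,063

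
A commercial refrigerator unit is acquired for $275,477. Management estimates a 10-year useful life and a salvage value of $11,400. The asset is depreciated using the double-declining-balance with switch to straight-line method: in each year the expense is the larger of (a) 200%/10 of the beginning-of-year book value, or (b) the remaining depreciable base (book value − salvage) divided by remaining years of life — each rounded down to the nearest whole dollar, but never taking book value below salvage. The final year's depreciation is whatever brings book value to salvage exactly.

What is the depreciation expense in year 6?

$18,053

Depreciable base = $275,477 − $11,400 = $264,077.
Year 1: DB = ⌊$275,477 × 200%/10⌋ = $55,095; SL = ⌊$264,077/10⌋ = $26,407 → take DB $55,095. Book value $220,382.
Year 2: DB = ⌊$220,382 × 200%/10⌋ = $44,076; SL = ⌊$208,982/9⌋ = $23,220 → take DB $44,076. Book value $176,306.
Year 3: DB = ⌊$176,306 × 200%/10⌋ = $35,261; SL = ⌊$164,906/8⌋ = $20,613 → take DB $35,261. Book value $141,045.
Year 4: DB = ⌊$141,045 × 200%/10⌋ = $28,209; SL = ⌊$129,645/7⌋ = $18,520 → take DB $28,209. Book value $112,836.
Year 5: DB = ⌊$112,836 × 200%/10⌋ = $22,567; SL = ⌊$101,436/6⌋ = $16,906 → take DB $22,567. Book value $90,269.
Year 6: DB = ⌊$90,269 × 200%/10⌋ = $18,053; SL = ⌊$78,869/5⌋ = $15,773 → take DB $18,053. Book value $72,216.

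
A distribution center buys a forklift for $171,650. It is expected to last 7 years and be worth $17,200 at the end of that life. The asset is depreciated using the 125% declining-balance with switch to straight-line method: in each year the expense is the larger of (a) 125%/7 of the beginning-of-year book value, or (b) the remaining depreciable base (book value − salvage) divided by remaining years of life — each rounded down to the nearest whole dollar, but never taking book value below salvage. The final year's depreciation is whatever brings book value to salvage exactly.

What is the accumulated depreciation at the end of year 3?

Depreciable base = $171,650 − $17,200 = $154,450.
Year 1: DB = ⌊$171,650 × 125%/7⌋ = $30,651; SL = ⌊$154,450/7⌋ = $22,064 → take DB $30,651. Book value $140,999.
Year 2: DB = ⌊$140,999 × 125%/7⌋ = $25,178; SL = ⌊$123,799/6⌋ = $20,633 → take DB $25,178. Book value $115,821.
Year 3: DB = ⌊$115,821 × 125%/7⌋ = $20,682; SL = ⌊$98,621/5⌋ = $19,724 → take DB $20,682. Book value $95,139.
Accumulated through year 3 = $171,650 − $95,139 = $76,511.

$76,511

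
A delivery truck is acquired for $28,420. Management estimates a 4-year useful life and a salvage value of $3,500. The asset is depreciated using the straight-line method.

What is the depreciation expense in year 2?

Depreciable base = $28,420 − $3,500 = $24,920.
Annual expense = $24,920 / 4 = $6,230.

$6,230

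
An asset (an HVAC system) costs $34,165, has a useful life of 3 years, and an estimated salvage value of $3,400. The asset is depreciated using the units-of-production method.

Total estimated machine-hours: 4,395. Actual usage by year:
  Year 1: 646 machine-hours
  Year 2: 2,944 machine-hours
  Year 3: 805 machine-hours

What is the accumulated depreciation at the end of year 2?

$25,130

Depreciable base = $34,165 − $3,400 = $30,765.
Rate = $30,765 / 4,395 machine-hours = $7 per machine-hour.
Year 1: 646 × $7 = $4,522. Book value $29,643.
Year 2: 2,944 × $7 = $20,608. Book value $9,035.
Accumulated through year 2 = $34,165 − $9,035 = $25,130.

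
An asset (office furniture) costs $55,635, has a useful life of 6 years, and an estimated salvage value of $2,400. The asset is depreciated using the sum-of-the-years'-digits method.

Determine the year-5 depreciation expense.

Depreciable base = $55,635 − $2,400 = $53,235.
Sum of the years' digits = 6+5+4+3+2+1 = 21.
Year 1: $53,235 × 6/21 = $15,210. Book value $40,425.
Year 2: $53,235 × 5/21 = $12,675. Book value $27,750.
Year 3: $53,235 × 4/21 = $10,140. Book value $17,610.
Year 4: $53,235 × 3/21 = $7,605. Book value $10,005.
Year 5: $53,235 × 2/21 = $5,070. Book value $4,935.

$5,070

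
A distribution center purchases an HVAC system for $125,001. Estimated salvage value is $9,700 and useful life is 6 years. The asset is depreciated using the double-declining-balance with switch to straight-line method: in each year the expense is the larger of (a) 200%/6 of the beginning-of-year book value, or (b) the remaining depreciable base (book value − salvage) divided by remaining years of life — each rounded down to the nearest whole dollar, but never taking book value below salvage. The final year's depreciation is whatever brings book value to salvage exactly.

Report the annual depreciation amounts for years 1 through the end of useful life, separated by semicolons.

Depreciable base = $125,001 − $9,700 = $115,301.
Year 1: DB = ⌊$125,001 × 200%/6⌋ = $41,667; SL = ⌊$115,301/6⌋ = $19,216 → take DB $41,667. Book value $83,334.
Year 2: DB = ⌊$83,334 × 200%/6⌋ = $27,778; SL = ⌊$73,634/5⌋ = $14,726 → take DB $27,778. Book value $55,556.
Year 3: DB = ⌊$55,556 × 200%/6⌋ = $18,518; SL = ⌊$45,856/4⌋ = $11,464 → take DB $18,518. Book value $37,038.
Year 4: DB = ⌊$37,038 × 200%/6⌋ = $12,346; SL = ⌊$27,338/3⌋ = $9,112 → take DB $12,346. Book value $24,692.
Year 5: DB = ⌊$24,692 × 200%/6⌋ = $8,230; SL = ⌊$14,992/2⌋ = $7,496 → take DB $8,230. Book value $16,462.
Year 6 (final): $16,462 − $9,700 = $6,762. Book value $9,700.

$41,667; $27,778; $18,518; $12,346; $8,230; $6,762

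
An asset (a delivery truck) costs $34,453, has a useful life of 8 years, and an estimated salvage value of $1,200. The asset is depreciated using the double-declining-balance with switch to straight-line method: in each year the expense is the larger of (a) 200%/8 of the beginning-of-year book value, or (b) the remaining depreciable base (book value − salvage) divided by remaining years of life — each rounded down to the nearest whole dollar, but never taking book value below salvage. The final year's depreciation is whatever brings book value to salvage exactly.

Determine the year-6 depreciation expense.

Depreciable base = $34,453 − $1,200 = $33,253.
Year 1: DB = ⌊$34,453 × 200%/8⌋ = $8,613; SL = ⌊$33,253/8⌋ = $4,156 → take DB $8,613. Book value $25,840.
Year 2: DB = ⌊$25,840 × 200%/8⌋ = $6,460; SL = ⌊$24,640/7⌋ = $3,520 → take DB $6,460. Book value $19,380.
Year 3: DB = ⌊$19,380 × 200%/8⌋ = $4,845; SL = ⌊$18,180/6⌋ = $3,030 → take DB $4,845. Book value $14,535.
Year 4: DB = ⌊$14,535 × 200%/8⌋ = $3,633; SL = ⌊$13,335/5⌋ = $2,667 → take DB $3,633. Book value $10,902.
Year 5: DB = ⌊$10,902 × 200%/8⌋ = $2,725; SL = ⌊$9,702/4⌋ = $2,425 → take DB $2,725. Book value $8,177.
Year 6: DB = ⌊$8,177 × 200%/8⌋ = $2,044; SL = ⌊$6,977/3⌋ = $2,325 → take SL $2,325. Book value $5,852.

$2,325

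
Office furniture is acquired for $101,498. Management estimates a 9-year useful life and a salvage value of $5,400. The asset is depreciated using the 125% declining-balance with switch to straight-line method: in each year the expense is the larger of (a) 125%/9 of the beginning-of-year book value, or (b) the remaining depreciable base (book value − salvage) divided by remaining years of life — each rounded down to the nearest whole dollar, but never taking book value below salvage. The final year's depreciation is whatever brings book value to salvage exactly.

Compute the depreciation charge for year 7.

Depreciable base = $101,498 − $5,400 = $96,098.
Year 1: DB = ⌊$101,498 × 125%/9⌋ = $14,096; SL = ⌊$96,098/9⌋ = $10,677 → take DB $14,096. Book value $87,402.
Year 2: DB = ⌊$87,402 × 125%/9⌋ = $12,139; SL = ⌊$82,002/8⌋ = $10,250 → take DB $12,139. Book value $75,263.
Year 3: DB = ⌊$75,263 × 125%/9⌋ = $10,453; SL = ⌊$69,863/7⌋ = $9,980 → take DB $10,453. Book value $64,810.
Year 4: DB = ⌊$64,810 × 125%/9⌋ = $9,001; SL = ⌊$59,410/6⌋ = $9,901 → take SL $9,901. Book value $54,909.
Year 5: DB = ⌊$54,909 × 125%/9⌋ = $7,626; SL = ⌊$49,509/5⌋ = $9,901 → take SL $9,901. Book value $45,008.
Year 6: DB = ⌊$45,008 × 125%/9⌋ = $6,251; SL = ⌊$39,608/4⌋ = $9,902 → take SL $9,902. Book value $35,106.
Year 7: DB = ⌊$35,106 × 125%/9⌋ = $4,875; SL = ⌊$29,706/3⌋ = $9,902 → take SL $9,902. Book value $25,204.

$9,902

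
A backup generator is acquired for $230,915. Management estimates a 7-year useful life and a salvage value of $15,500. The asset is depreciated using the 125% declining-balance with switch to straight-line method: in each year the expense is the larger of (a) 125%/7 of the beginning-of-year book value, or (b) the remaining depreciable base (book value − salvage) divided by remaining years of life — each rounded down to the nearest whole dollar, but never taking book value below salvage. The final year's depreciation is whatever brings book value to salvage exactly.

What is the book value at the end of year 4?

Depreciable base = $230,915 − $15,500 = $215,415.
Year 1: DB = ⌊$230,915 × 125%/7⌋ = $41,234; SL = ⌊$215,415/7⌋ = $30,773 → take DB $41,234. Book value $189,681.
Year 2: DB = ⌊$189,681 × 125%/7⌋ = $33,871; SL = ⌊$174,181/6⌋ = $29,030 → take DB $33,871. Book value $155,810.
Year 3: DB = ⌊$155,810 × 125%/7⌋ = $27,823; SL = ⌊$140,310/5⌋ = $28,062 → take SL $28,062. Book value $127,748.
Year 4: DB = ⌊$127,748 × 125%/7⌋ = $22,812; SL = ⌊$112,248/4⌋ = $28,062 → take SL $28,062. Book value $99,686.

$99,686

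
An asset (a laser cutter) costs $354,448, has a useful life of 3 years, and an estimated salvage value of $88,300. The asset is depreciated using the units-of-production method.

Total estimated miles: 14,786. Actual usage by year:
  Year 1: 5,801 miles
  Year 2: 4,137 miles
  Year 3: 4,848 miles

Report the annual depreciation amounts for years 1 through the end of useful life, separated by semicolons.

$104,418; $74,466; $87,264

Depreciable base = $354,448 − $88,300 = $266,148.
Rate = $266,148 / 14,786 miles = $18 per mile.
Year 1: 5,801 × $18 = $104,418. Book value $250,030.
Year 2: 4,137 × $18 = $74,466. Book value $175,564.
Year 3: 4,848 × $18 = $87,264. Book value $88,300.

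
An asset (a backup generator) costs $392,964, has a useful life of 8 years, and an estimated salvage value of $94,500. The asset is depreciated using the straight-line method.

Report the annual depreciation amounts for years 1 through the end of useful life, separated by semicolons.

Depreciable base = $392,964 − $94,500 = $298,464.
Annual expense = $298,464 / 8 = $37,308.
End of year 1: book value $355,656.
End of year 2: book value $318,348.
End of year 3: book value $281,040.
End of year 4: book value $243,732.
End of year 5: book value $206,424.
End of year 6: book value $169,116.
End of year 7: book value $131,808.
End of year 8: book value $94,500.

$37,308; $37,308; $37,308; $37,308; $37,308; $37,308; $37,308; $37,308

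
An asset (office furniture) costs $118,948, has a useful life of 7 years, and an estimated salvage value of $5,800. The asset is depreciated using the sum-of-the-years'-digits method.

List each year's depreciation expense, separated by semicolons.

Depreciable base = $118,948 − $5,800 = $113,148.
Sum of the years' digits = 7+6+5+4+3+2+1 = 28.
Year 1: $113,148 × 7/28 = $28,287. Book value $90,661.
Year 2: $113,148 × 6/28 = $24,246. Book value $66,415.
Year 3: $113,148 × 5/28 = $20,205. Book value $46,210.
Year 4: $113,148 × 4/28 = $16,164. Book value $30,046.
Year 5: $113,148 × 3/28 = $12,123. Book value $17,923.
Year 6: $113,148 × 2/28 = $8,082. Book value $9,841.
Year 7: $113,148 × 1/28 = $4,041. Book value $5,800.

$28,287; $24,246; $20,205; $16,164; $12,123; $8,082; $4,041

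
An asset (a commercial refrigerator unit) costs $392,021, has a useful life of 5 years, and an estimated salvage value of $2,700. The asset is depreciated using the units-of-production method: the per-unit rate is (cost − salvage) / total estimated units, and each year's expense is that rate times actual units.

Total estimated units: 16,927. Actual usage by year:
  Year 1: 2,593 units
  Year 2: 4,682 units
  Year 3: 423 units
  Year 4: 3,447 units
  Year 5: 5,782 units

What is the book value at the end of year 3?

$214,967

Depreciable base = $392,021 − $2,700 = $389,321.
Rate = $389,321 / 16,927 units = $23 per unit.
Year 1: 2,593 × $23 = $59,639. Book value $332,382.
Year 2: 4,682 × $23 = $107,686. Book value $224,696.
Year 3: 423 × $23 = $9,729. Book value $214,967.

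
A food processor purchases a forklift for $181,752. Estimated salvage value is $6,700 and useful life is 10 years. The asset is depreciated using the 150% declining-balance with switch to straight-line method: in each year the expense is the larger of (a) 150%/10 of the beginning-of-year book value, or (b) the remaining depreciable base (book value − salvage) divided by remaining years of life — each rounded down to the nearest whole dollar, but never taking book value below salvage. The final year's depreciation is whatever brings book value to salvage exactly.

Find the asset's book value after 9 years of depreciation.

$21,397

Depreciable base = $181,752 − $6,700 = $175,052.
Year 1: DB = ⌊$181,752 × 150%/10⌋ = $27,262; SL = ⌊$175,052/10⌋ = $17,505 → take DB $27,262. Book value $154,490.
Year 2: DB = ⌊$154,490 × 150%/10⌋ = $23,173; SL = ⌊$147,790/9⌋ = $16,421 → take DB $23,173. Book value $131,317.
Year 3: DB = ⌊$131,317 × 150%/10⌋ = $19,697; SL = ⌊$124,617/8⌋ = $15,577 → take DB $19,697. Book value $111,620.
Year 4: DB = ⌊$111,620 × 150%/10⌋ = $16,743; SL = ⌊$104,920/7⌋ = $14,988 → take DB $16,743. Book value $94,877.
Year 5: DB = ⌊$94,877 × 150%/10⌋ = $14,231; SL = ⌊$88,177/6⌋ = $14,696 → take SL $14,696. Book value $80,181.
Year 6: DB = ⌊$80,181 × 150%/10⌋ = $12,027; SL = ⌊$73,481/5⌋ = $14,696 → take SL $14,696. Book value $65,485.
Year 7: DB = ⌊$65,485 × 150%/10⌋ = $9,822; SL = ⌊$58,785/4⌋ = $14,696 → take SL $14,696. Book value $50,789.
Year 8: DB = ⌊$50,789 × 150%/10⌋ = $7,618; SL = ⌊$44,089/3⌋ = $14,696 → take SL $14,696. Book value $36,093.
Year 9: DB = ⌊$36,093 × 150%/10⌋ = $5,413; SL = ⌊$29,393/2⌋ = $14,696 → take SL $14,696. Book value $21,397.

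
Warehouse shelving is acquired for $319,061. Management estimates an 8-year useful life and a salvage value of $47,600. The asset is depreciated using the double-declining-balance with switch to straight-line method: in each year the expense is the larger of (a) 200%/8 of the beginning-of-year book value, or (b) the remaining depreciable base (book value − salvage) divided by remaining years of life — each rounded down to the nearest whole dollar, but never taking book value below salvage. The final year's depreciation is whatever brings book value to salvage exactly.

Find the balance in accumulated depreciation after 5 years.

$243,346

Depreciable base = $319,061 − $47,600 = $271,461.
Year 1: DB = ⌊$319,061 × 200%/8⌋ = $79,765; SL = ⌊$271,461/8⌋ = $33,932 → take DB $79,765. Book value $239,296.
Year 2: DB = ⌊$239,296 × 200%/8⌋ = $59,824; SL = ⌊$191,696/7⌋ = $27,385 → take DB $59,824. Book value $179,472.
Year 3: DB = ⌊$179,472 × 200%/8⌋ = $44,868; SL = ⌊$131,872/6⌋ = $21,978 → take DB $44,868. Book value $134,604.
Year 4: DB = ⌊$134,604 × 200%/8⌋ = $33,651; SL = ⌊$87,004/5⌋ = $17,400 → take DB $33,651. Book value $100,953.
Year 5: DB = ⌊$100,953 × 200%/8⌋ = $25,238; SL = ⌊$53,353/4⌋ = $13,338 → take DB $25,238. Book value $75,715.
Accumulated through year 5 = $319,061 − $75,715 = $243,346.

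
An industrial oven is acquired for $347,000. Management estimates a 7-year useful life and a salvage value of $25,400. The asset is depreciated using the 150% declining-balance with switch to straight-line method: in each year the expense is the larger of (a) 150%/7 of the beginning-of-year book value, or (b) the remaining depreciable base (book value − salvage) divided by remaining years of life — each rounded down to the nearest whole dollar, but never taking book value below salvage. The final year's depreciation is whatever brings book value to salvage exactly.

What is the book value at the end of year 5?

Depreciable base = $347,000 − $25,400 = $321,600.
Year 1: DB = ⌊$347,000 × 150%/7⌋ = $74,357; SL = ⌊$321,600/7⌋ = $45,942 → take DB $74,357. Book value $272,643.
Year 2: DB = ⌊$272,643 × 150%/7⌋ = $58,423; SL = ⌊$247,243/6⌋ = $41,207 → take DB $58,423. Book value $214,220.
Year 3: DB = ⌊$214,220 × 150%/7⌋ = $45,904; SL = ⌊$188,820/5⌋ = $37,764 → take DB $45,904. Book value $168,316.
Year 4: DB = ⌊$168,316 × 150%/7⌋ = $36,067; SL = ⌊$142,916/4⌋ = $35,729 → take DB $36,067. Book value $132,249.
Year 5: DB = ⌊$132,249 × 150%/7⌋ = $28,339; SL = ⌊$106,849/3⌋ = $35,616 → take SL $35,616. Book value $96,633.

$96,633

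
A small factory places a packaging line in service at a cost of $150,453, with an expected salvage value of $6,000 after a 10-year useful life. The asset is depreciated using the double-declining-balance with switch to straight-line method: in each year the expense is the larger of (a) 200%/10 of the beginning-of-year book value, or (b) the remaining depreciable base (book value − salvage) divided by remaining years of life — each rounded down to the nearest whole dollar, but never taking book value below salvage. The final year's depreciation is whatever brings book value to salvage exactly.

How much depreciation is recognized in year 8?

Depreciable base = $150,453 − $6,000 = $144,453.
Year 1: DB = ⌊$150,453 × 200%/10⌋ = $30,090; SL = ⌊$144,453/10⌋ = $14,445 → take DB $30,090. Book value $120,363.
Year 2: DB = ⌊$120,363 × 200%/10⌋ = $24,072; SL = ⌊$114,363/9⌋ = $12,707 → take DB $24,072. Book value $96,291.
Year 3: DB = ⌊$96,291 × 200%/10⌋ = $19,258; SL = ⌊$90,291/8⌋ = $11,286 → take DB $19,258. Book value $77,033.
Year 4: DB = ⌊$77,033 × 200%/10⌋ = $15,406; SL = ⌊$71,033/7⌋ = $10,147 → take DB $15,406. Book value $61,627.
Year 5: DB = ⌊$61,627 × 200%/10⌋ = $12,325; SL = ⌊$55,627/6⌋ = $9,271 → take DB $12,325. Book value $49,302.
Year 6: DB = ⌊$49,302 × 200%/10⌋ = $9,860; SL = ⌊$43,302/5⌋ = $8,660 → take DB $9,860. Book value $39,442.
Year 7: DB = ⌊$39,442 × 200%/10⌋ = $7,888; SL = ⌊$33,442/4⌋ = $8,360 → take SL $8,360. Book value $31,082.
Year 8: DB = ⌊$31,082 × 200%/10⌋ = $6,216; SL = ⌊$25,082/3⌋ = $8,360 → take SL $8,360. Book value $22,722.

$8,360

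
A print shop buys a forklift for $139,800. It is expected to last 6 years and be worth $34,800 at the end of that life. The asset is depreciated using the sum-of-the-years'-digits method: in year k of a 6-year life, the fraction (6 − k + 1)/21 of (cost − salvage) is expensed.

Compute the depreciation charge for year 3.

$20,000

Depreciable base = $139,800 − $34,800 = $105,000.
Sum of the years' digits = 6+5+4+3+2+1 = 21.
Year 1: $105,000 × 6/21 = $30,000. Book value $109,800.
Year 2: $105,000 × 5/21 = $25,000. Book value $84,800.
Year 3: $105,000 × 4/21 = $20,000. Book value $64,800.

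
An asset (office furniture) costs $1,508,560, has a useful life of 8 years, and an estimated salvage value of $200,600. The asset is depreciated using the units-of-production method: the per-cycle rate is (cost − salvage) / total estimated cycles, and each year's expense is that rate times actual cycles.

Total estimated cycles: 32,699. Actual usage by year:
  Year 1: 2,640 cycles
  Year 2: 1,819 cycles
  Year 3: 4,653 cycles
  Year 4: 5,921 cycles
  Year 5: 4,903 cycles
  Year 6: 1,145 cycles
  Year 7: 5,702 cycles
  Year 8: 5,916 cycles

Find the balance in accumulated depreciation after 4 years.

Depreciable base = $1,508,560 − $200,600 = $1,307,960.
Rate = $1,307,960 / 32,699 cycles = $40 per cycle.
Year 1: 2,640 × $40 = $105,600. Book value $1,402,960.
Year 2: 1,819 × $40 = $72,760. Book value $1,330,200.
Year 3: 4,653 × $40 = $186,120. Book value $1,144,080.
Year 4: 5,921 × $40 = $236,840. Book value $907,240.
Accumulated through year 4 = $1,508,560 − $907,240 = $601,320.

$601,320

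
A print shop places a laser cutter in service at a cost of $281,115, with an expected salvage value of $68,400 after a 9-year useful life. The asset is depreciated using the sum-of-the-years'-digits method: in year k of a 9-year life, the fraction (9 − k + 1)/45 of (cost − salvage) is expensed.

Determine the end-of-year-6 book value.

$96,762

Depreciable base = $281,115 − $68,400 = $212,715.
Sum of the years' digits = 9+8+7+6+5+4+3+2+1 = 45.
Year 1: $212,715 × 9/45 = $42,543. Book value $238,572.
Year 2: $212,715 × 8/45 = $37,816. Book value $200,756.
Year 3: $212,715 × 7/45 = $33,089. Book value $167,667.
Year 4: $212,715 × 6/45 = $28,362. Book value $139,305.
Year 5: $212,715 × 5/45 = $23,635. Book value $115,670.
Year 6: $212,715 × 4/45 = $18,908. Book value $96,762.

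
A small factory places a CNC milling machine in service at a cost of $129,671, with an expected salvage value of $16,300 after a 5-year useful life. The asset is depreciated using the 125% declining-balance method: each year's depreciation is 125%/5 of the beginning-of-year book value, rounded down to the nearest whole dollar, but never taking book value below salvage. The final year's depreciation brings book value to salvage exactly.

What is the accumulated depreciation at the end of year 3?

Depreciable base = $129,671 − $16,300 = $113,371.
Year 1: ⌊$129,671 × 125%/5⌋ = $32,417. Book value $97,254.
Year 2: ⌊$97,254 × 125%/5⌋ = $24,313. Book value $72,941.
Year 3: ⌊$72,941 × 125%/5⌋ = $18,235. Book value $54,706.
Accumulated through year 3 = $129,671 − $54,706 = $74,965.

$74,965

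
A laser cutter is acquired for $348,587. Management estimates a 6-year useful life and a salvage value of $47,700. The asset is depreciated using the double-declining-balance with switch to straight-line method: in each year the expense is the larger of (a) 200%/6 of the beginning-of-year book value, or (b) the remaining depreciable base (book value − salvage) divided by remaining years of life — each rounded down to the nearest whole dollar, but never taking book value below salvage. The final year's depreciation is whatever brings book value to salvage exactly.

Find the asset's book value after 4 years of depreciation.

Depreciable base = $348,587 − $47,700 = $300,887.
Year 1: DB = ⌊$348,587 × 200%/6⌋ = $116,195; SL = ⌊$300,887/6⌋ = $50,147 → take DB $116,195. Book value $232,392.
Year 2: DB = ⌊$232,392 × 200%/6⌋ = $77,464; SL = ⌊$184,692/5⌋ = $36,938 → take DB $77,464. Book value $154,928.
Year 3: DB = ⌊$154,928 × 200%/6⌋ = $51,642; SL = ⌊$107,228/4⌋ = $26,807 → take DB $51,642. Book value $103,286.
Year 4: DB = ⌊$103,286 × 200%/6⌋ = $34,428; SL = ⌊$55,586/3⌋ = $18,528 → take DB $34,428. Book value $68,858.

$68,858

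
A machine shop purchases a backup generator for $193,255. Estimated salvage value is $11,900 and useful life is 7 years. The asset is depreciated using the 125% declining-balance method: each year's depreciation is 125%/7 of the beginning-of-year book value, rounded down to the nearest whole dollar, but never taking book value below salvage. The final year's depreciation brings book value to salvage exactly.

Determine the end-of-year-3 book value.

Depreciable base = $193,255 − $11,900 = $181,355.
Year 1: ⌊$193,255 × 125%/7⌋ = $34,509. Book value $158,746.
Year 2: ⌊$158,746 × 125%/7⌋ = $28,347. Book value $130,399.
Year 3: ⌊$130,399 × 125%/7⌋ = $23,285. Book value $107,114.

$107,114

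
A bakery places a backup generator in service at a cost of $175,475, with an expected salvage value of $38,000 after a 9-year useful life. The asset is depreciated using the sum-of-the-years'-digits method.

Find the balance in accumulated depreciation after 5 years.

$106,925

Depreciable base = $175,475 − $38,000 = $137,475.
Sum of the years' digits = 9+8+7+6+5+4+3+2+1 = 45.
Year 1: $137,475 × 9/45 = $27,495. Book value $147,980.
Year 2: $137,475 × 8/45 = $24,440. Book value $123,540.
Year 3: $137,475 × 7/45 = $21,385. Book value $102,155.
Year 4: $137,475 × 6/45 = $18,330. Book value $83,825.
Year 5: $137,475 × 5/45 = $15,275. Book value $68,550.
Accumulated through year 5 = $175,475 − $68,550 = $106,925.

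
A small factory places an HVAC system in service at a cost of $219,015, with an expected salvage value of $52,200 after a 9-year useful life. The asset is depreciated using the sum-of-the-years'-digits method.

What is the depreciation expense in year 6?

Depreciable base = $219,015 − $52,200 = $166,815.
Sum of the years' digits = 9+8+7+6+5+4+3+2+1 = 45.
Year 1: $166,815 × 9/45 = $33,363. Book value $185,652.
Year 2: $166,815 × 8/45 = $29,656. Book value $155,996.
Year 3: $166,815 × 7/45 = $25,949. Book value $130,047.
Year 4: $166,815 × 6/45 = $22,242. Book value $107,805.
Year 5: $166,815 × 5/45 = $18,535. Book value $89,270.
Year 6: $166,815 × 4/45 = $14,828. Book value $74,442.

$14,828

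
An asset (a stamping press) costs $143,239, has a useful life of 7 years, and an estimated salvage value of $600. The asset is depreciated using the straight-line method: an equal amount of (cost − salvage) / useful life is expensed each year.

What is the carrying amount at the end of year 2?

Depreciable base = $143,239 − $600 = $142,639.
Annual expense = $142,639 / 7 = $20,377.
End of year 1: book value $122,862.
End of year 2: book value $102,485.

$102,485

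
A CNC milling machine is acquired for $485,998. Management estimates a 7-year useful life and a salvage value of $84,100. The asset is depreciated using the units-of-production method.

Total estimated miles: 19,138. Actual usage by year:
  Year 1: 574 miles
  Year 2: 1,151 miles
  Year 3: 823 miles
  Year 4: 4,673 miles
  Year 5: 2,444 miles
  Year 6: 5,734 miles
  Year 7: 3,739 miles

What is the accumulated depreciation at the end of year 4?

Depreciable base = $485,998 − $84,100 = $401,898.
Rate = $401,898 / 19,138 miles = $21 per mile.
Year 1: 574 × $21 = $12,054. Book value $473,944.
Year 2: 1,151 × $21 = $24,171. Book value $449,773.
Year 3: 823 × $21 = $17,283. Book value $432,490.
Year 4: 4,673 × $21 = $98,133. Book value $334,357.
Accumulated through year 4 = $485,998 − $334,357 = $151,641.

$151,641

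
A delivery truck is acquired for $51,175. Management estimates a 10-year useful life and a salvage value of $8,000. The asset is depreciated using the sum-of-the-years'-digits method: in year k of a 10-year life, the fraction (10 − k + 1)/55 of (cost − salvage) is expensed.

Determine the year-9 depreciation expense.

$1,570

Depreciable base = $51,175 − $8,000 = $43,175.
Sum of the years' digits = 10+9+8+7+6+5+4+3+2+1 = 55.
Year 1: $43,175 × 10/55 = $7,850. Book value $43,325.
Year 2: $43,175 × 9/55 = $7,065. Book value $36,260.
Year 3: $43,175 × 8/55 = $6,280. Book value $29,980.
Year 4: $43,175 × 7/55 = $5,495. Book value $24,485.
Year 5: $43,175 × 6/55 = $4,710. Book value $19,775.
Year 6: $43,175 × 5/55 = $3,925. Book value $15,850.
Year 7: $43,175 × 4/55 = $3,140. Book value $12,710.
Year 8: $43,175 × 3/55 = $2,355. Book value $10,355.
Year 9: $43,175 × 2/55 = $1,570. Book value $8,785.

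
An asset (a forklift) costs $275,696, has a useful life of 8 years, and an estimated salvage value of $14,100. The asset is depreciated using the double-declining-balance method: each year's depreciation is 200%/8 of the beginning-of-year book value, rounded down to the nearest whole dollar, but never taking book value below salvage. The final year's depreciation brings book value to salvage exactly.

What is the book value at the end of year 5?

Depreciable base = $275,696 − $14,100 = $261,596.
Year 1: ⌊$275,696 × 200%/8⌋ = $68,924. Book value $206,772.
Year 2: ⌊$206,772 × 200%/8⌋ = $51,693. Book value $155,079.
Year 3: ⌊$155,079 × 200%/8⌋ = $38,769. Book value $116,310.
Year 4: ⌊$116,310 × 200%/8⌋ = $29,077. Book value $87,233.
Year 5: ⌊$87,233 × 200%/8⌋ = $21,808. Book value $65,425.

$65,425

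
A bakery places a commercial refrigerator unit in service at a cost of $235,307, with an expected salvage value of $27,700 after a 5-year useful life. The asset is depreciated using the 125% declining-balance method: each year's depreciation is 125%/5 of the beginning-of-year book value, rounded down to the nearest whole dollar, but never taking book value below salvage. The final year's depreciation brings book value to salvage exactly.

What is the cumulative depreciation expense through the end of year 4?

Depreciable base = $235,307 − $27,700 = $207,607.
Year 1: ⌊$235,307 × 125%/5⌋ = $58,826. Book value $176,481.
Year 2: ⌊$176,481 × 125%/5⌋ = $44,120. Book value $132,361.
Year 3: ⌊$132,361 × 125%/5⌋ = $33,090. Book value $99,271.
Year 4: ⌊$99,271 × 125%/5⌋ = $24,817. Book value $74,454.
Accumulated through year 4 = $235,307 − $74,454 = $160,853.

$160,853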